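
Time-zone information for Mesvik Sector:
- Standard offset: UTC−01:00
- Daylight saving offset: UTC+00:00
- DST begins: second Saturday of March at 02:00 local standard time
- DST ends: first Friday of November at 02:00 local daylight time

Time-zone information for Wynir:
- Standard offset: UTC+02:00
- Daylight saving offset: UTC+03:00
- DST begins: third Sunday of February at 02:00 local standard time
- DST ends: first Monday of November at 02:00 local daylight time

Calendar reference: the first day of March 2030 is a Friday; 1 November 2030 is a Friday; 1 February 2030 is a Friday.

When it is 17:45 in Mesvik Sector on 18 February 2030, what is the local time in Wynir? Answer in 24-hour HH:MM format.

21:45

1 March 2030 is a Friday, so the first Saturday is March 2 and the second is March 9.
1 November 2030 is a Friday, so the first Friday is November 1.
Daylight saving runs 9 March – 1 November; 18 February 2030 is outside that window, so Mesvik Sector is on standard time at UTC−01:00.
17:45 Mesvik Sector + 1h = 18:45 UTC.
1 February 2030 is a Friday, so the first Sunday is February 3 and the third is February 17.
1 November 2030 is a Friday, so the first Monday is November 4.
At the standard offset (UTC+02:00), 18:45 UTC + 2h = 20:45 Wynir standard time.
Daylight saving runs 17 February – 4 November; the standard-time date in Wynir, 18 February 2030, is inside that window, so Wynir is at UTC+03:00.
18:45 UTC + 3h = 21:45 Wynir.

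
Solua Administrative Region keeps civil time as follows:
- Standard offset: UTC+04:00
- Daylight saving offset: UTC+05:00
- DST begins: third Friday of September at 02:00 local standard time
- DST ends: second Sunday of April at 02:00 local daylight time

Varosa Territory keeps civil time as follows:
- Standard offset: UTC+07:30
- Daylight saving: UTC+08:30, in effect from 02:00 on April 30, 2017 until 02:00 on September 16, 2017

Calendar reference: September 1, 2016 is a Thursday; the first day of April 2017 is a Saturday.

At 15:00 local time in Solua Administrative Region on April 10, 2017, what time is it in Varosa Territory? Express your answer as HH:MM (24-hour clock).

1 September 2016 is a Thursday, so the first Friday is September 2 and the third is September 16.
1 April 2017 is a Saturday, so the first Sunday is April 2 and the second is April 9.
Daylight saving runs 16 September 2016 – 9 April 2017; April 10, 2017 is outside that window, so Solua Administrative Region is on standard time at UTC+04:00.
15:00 Solua Administrative Region − 4h = 11:00 UTC.
At the standard offset (UTC+07:30), 11:00 UTC + 7h30m = 18:30 Varosa Territory standard time.
The standard-time date in Varosa Territory, April 10, 2017, does not fall between 30 April and 16 September, so daylight saving is not in effect and Varosa Territory is at UTC+07:30.
11:00 UTC + 7h30m = 18:30 Varosa Territory.

18:30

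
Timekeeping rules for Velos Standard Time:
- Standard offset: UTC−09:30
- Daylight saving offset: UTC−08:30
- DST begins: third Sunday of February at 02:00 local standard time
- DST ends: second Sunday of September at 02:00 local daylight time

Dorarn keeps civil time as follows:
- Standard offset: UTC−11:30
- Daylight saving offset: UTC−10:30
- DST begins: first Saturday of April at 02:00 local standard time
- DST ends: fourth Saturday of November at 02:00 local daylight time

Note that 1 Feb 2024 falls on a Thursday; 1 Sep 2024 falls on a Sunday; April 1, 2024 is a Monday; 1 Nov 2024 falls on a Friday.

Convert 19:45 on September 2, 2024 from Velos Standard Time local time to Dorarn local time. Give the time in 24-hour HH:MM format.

1 February 2024 is a Thursday, so the first Sunday is February 4 and the third is February 18.
1 September 2024 is a Sunday, so the first Sunday is September 1 and the second is September 8.
Daylight saving runs 18 February – 8 September; September 2, 2024 is inside that window, so Velos Standard Time is at UTC−08:30.
19:45 Velos Standard Time + 8h30m = 04:15 UTC (rolling into the next day, 3 September 2024).
1 April 2024 is a Monday, so the first Saturday is April 6.
1 November 2024 is a Friday, so the first Saturday is November 2 and the fourth is November 23.
At the standard offset (UTC−11:30), 04:15 UTC − 11h30m = 16:45 Dorarn standard time (rolling into the previous day, 2 September 2024).
The standard-time date in Dorarn, September 2, 2024, lies within the daylight-saving period (6 April – 23 November), so Dorarn is on daylight time, UTC−10:30.
04:15 UTC − 10h30m = 17:45 Dorarn (rolling into the previous day, 2 September 2024).

17:45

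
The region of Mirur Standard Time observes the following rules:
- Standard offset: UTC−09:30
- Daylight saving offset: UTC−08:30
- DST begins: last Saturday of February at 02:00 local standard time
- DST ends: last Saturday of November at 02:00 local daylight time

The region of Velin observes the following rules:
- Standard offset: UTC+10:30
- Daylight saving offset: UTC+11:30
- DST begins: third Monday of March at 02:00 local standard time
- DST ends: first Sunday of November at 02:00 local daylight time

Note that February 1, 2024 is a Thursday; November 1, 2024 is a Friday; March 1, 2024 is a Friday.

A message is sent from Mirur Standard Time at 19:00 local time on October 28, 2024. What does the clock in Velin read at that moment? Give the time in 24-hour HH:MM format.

1 February 2024 is a Thursday, so Saturdays fall on 3, 10, 17, 24; the last is February 24.
1 November 2024 is a Friday, so Saturdays fall on 2, 9, 16, 23, 30; the last is November 30.
October 28, 2024 falls between 24 February and 30 November, so daylight saving is in effect and Mirur Standard Time is at UTC−08:30.
19:00 Mirur Standard Time + 8h30m = 03:30 UTC (rolling into the next day, 29 October 2024).
1 March 2024 is a Friday, so the first Monday is March 4 and the third is March 18.
1 November 2024 is a Friday, so the first Sunday is November 3.
At the standard offset (UTC+10:30), 03:30 UTC + 10h30m = 14:00 Velin standard time.
Daylight saving runs 18 March – 3 November; the standard-time date in Velin, October 29, 2024, is inside that window, so Velin is at UTC+11:30.
03:30 UTC + 11h30m = 15:00 Velin.

15:00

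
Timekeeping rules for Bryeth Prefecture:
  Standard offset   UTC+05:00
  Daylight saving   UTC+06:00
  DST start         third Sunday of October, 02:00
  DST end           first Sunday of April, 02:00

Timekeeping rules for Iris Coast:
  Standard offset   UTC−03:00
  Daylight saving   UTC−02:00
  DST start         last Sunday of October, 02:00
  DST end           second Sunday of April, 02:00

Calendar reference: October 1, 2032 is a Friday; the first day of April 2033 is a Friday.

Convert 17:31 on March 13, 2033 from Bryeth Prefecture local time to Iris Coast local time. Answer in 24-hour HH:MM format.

1 October 2032 is a Friday, so the first Sunday is October 3 and the third is October 17.
1 April 2033 is a Friday, so the first Sunday is April 3.
Daylight saving runs 17 October 2032 – 3 April 2033; March 13, 2033 is inside that window, so Bryeth Prefecture is at UTC+06:00.
17:31 Bryeth Prefecture − 6h = 11:31 UTC.
1 October 2032 is a Friday, so Sundays fall on 3, 10, 17, 24, 31; the last is October 31.
1 April 2033 is a Friday, so the first Sunday is April 3 and the second is April 10.
At the standard offset (UTC−03:00), 11:31 UTC − 3h = 08:31 Iris Coast standard time.
The standard-time date in Iris Coast, March 13, 2033, lies within the daylight-saving period (31 October 2032 – 10 April 2033), so Iris Coast is on daylight time, UTC−02:00.
11:31 UTC − 2h = 09:31 Iris Coast.

09:31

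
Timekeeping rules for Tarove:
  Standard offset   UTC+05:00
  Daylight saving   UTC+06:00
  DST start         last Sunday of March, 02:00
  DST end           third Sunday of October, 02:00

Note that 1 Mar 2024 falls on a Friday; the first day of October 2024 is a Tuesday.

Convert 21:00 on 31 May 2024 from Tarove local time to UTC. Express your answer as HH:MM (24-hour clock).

15:00

1 March 2024 is a Friday, so Sundays fall on 3, 10, 17, 24, 31; the last is March 31.
1 October 2024 is a Tuesday, so the first Sunday is October 6 and the third is October 20.
Daylight saving runs 31 March – 20 October; 31 May 2024 is inside that window, so Tarove is at UTC+06:00.
21:00 local − 6h = 15:00 UTC.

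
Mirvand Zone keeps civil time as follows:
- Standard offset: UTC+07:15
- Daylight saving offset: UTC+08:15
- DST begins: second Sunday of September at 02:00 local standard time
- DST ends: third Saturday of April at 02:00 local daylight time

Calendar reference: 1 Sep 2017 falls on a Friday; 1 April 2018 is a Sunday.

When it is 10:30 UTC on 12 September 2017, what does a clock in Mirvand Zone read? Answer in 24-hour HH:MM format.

18:45

1 September 2017 is a Friday, so the first Sunday is September 3 and the second is September 10.
1 April 2018 is a Sunday, so the first Saturday is April 7 and the third is April 21.
At the standard offset (UTC+07:15), 10:30 UTC + 7h15m = 17:45 Mirvand Zone standard time.
The standard-time date in Mirvand Zone, 12 September 2017, lies within the daylight-saving period (10 September 2017 – 21 April 2018), so Mirvand Zone is on daylight time, UTC+08:15.
10:30 UTC + 8h15m = 18:45 local.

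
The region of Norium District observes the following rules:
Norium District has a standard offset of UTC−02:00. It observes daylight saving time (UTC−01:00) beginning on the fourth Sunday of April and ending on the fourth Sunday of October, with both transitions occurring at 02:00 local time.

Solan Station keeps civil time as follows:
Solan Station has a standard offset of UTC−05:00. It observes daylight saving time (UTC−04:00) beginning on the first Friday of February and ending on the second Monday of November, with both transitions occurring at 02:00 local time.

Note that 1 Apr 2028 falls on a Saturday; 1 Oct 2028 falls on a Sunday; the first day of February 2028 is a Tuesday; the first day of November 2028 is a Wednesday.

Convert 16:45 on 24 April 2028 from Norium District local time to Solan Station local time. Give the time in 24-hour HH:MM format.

1 April 2028 is a Saturday, so the first Sunday is April 2 and the fourth is April 23.
1 October 2028 is a Sunday, so the first Sunday is October 1 and the fourth is October 22.
Daylight saving runs 23 April – 22 October; 24 April 2028 is inside that window, so Norium District is at UTC−01:00.
16:45 Norium District + 1h = 17:45 UTC.
1 February 2028 is a Tuesday, so the first Friday is February 4.
1 November 2028 is a Wednesday, so the first Monday is November 6 and the second is November 13.
At the standard offset (UTC−05:00), 17:45 UTC − 5h = 12:45 Solan Station standard time.
The standard-time date in Solan Station, 24 April 2028, falls between 4 February and 13 November, so daylight saving is in effect and Solan Station is at UTC−04:00.
17:45 UTC − 4h = 13:45 Solan Station.

13:45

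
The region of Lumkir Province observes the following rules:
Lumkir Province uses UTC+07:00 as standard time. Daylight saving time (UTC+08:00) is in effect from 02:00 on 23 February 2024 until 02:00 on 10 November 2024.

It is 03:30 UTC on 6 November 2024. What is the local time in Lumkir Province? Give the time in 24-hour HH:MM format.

11:30

At the standard offset (UTC+07:00), 03:30 UTC + 7h = 10:30 Lumkir Province standard time.
The standard-time date in Lumkir Province, 6 November 2024, falls between 23 February and 10 November, so daylight saving is in effect and Lumkir Province is at UTC+08:00.
03:30 UTC + 8h = 11:30 local.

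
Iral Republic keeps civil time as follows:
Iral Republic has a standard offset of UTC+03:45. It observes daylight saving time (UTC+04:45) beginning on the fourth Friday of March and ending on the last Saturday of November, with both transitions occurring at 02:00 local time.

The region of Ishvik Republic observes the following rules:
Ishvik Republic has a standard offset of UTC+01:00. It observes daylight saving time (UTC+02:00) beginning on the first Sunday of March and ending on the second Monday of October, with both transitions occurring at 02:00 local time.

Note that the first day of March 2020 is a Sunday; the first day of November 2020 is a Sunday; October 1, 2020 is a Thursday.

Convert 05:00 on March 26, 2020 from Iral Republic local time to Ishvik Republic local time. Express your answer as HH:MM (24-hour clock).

1 March 2020 is a Sunday, so the first Friday is March 6 and the fourth is March 27.
1 November 2020 is a Sunday, so Saturdays fall on 7, 14, 21, 28; the last is November 28.
March 26, 2020 is outside the daylight-saving period (27 March – 28 November), so Iral Republic is on standard time, UTC+03:45.
05:00 Iral Republic − 3h45m = 01:15 UTC.
1 March 2020 is a Sunday, so the first Sunday is March 1.
1 October 2020 is a Thursday, so the first Monday is October 5 and the second is October 12.
At the standard offset (UTC+01:00), 01:15 UTC + 1h = 02:15 Ishvik Republic standard time.
The standard-time date in Ishvik Republic, March 26, 2020, lies within the daylight-saving period (1 March – 12 October), so Ishvik Republic is on daylight time, UTC+02:00.
01:15 UTC + 2h = 03:15 Ishvik Republic.

03:15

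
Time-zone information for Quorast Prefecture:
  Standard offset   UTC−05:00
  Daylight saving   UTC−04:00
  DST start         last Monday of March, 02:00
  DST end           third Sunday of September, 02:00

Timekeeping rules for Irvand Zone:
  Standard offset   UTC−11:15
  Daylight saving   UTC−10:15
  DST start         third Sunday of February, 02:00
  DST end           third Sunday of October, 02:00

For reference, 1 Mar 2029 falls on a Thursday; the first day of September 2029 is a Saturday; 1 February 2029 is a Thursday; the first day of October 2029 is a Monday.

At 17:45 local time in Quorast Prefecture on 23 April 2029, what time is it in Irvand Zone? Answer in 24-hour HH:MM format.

1 March 2029 is a Thursday, so Mondays fall on 5, 12, 19, 26; the last is March 26.
1 September 2029 is a Saturday, so the first Sunday is September 2 and the third is September 16.
Daylight saving runs 26 March – 16 September; 23 April 2029 is inside that window, so Quorast Prefecture is at UTC−04:00.
17:45 Quorast Prefecture + 4h = 21:45 UTC.
1 February 2029 is a Thursday, so the first Sunday is February 4 and the third is February 18.
1 October 2029 is a Monday, so the first Sunday is October 7 and the third is October 21.
At the standard offset (UTC−11:15), 21:45 UTC − 11h15m = 10:30 Irvand Zone standard time.
The standard-time date in Irvand Zone, 23 April 2029, falls between 18 February and 21 October, so daylight saving is in effect and Irvand Zone is at UTC−10:15.
21:45 UTC − 10h15m = 11:30 Irvand Zone.

11:30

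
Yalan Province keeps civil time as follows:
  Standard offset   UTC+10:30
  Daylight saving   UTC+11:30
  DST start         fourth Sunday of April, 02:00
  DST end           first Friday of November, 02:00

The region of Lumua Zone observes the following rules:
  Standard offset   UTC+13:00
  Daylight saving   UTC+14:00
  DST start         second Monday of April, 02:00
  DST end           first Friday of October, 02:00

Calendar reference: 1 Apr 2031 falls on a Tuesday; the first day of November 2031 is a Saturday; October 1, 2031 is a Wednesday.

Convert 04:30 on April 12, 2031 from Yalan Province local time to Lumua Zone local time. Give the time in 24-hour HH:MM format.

07:00

1 April 2031 is a Tuesday, so the first Sunday is April 6 and the fourth is April 27.
1 November 2031 is a Saturday, so the first Friday is November 7.
April 12, 2031 does not fall between 27 April and 7 November, so daylight saving is not in effect and Yalan Province is at UTC+10:30.
04:30 Yalan Province − 10h30m = 18:00 UTC (rolling into the previous day, 11 April 2031).
1 April 2031 is a Tuesday, so the first Monday is April 7 and the second is April 14.
1 October 2031 is a Wednesday, so the first Friday is October 3.
At the standard offset (UTC+13:00), 18:00 UTC + 13h = 07:00 Lumua Zone standard time (rolling into the next day, 12 April 2031).
Daylight saving runs 14 April – 3 October; the standard-time date in Lumua Zone, April 12, 2031, is outside that window, so Lumua Zone is on standard time at UTC+13:00.
18:00 UTC + 13h = 07:00 Lumua Zone (rolling into the next day, 12 April 2031).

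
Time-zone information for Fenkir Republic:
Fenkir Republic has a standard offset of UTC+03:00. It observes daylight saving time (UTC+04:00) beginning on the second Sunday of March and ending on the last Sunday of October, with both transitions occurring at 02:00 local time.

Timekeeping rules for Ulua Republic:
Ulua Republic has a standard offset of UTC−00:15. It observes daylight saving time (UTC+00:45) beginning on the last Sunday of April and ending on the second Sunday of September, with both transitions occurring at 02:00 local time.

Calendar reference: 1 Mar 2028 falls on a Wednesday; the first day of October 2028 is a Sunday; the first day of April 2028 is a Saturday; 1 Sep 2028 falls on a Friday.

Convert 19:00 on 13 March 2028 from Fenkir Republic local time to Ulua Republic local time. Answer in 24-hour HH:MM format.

1 March 2028 is a Wednesday, so the first Sunday is March 5 and the second is March 12.
1 October 2028 is a Sunday, so Sundays fall on 1, 8, 15, 22, 29; the last is October 29.
13 March 2028 lies within the daylight-saving period (12 March – 29 October), so Fenkir Republic is on daylight time, UTC+04:00.
19:00 Fenkir Republic − 4h = 15:00 UTC.
1 April 2028 is a Saturday, so Sundays fall on 2, 9, 16, 23, 30; the last is April 30.
1 September 2028 is a Friday, so the first Sunday is September 3 and the second is September 10.
At the standard offset (UTC−00:15), 15:00 UTC − 0h15m = 14:45 Ulua Republic standard time.
Daylight saving runs 30 April – 10 September; the standard-time date in Ulua Republic, 13 March 2028, is outside that window, so Ulua Republic is on standard time at UTC−00:15.
15:00 UTC − 0h15m = 14:45 Ulua Republic.

14:45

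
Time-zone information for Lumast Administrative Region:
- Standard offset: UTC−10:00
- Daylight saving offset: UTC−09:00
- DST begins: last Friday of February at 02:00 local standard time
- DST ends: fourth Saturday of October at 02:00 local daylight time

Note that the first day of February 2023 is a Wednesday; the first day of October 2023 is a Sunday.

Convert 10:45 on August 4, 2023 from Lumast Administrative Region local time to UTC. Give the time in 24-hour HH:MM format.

1 February 2023 is a Wednesday, so Fridays fall on 3, 10, 17, 24; the last is February 24.
1 October 2023 is a Sunday, so the first Saturday is October 7 and the fourth is October 28.
August 4, 2023 falls between 24 February and 28 October, so daylight saving is in effect and Lumast Administrative Region is at UTC−09:00.
10:45 local + 9h = 19:45 UTC.

19:45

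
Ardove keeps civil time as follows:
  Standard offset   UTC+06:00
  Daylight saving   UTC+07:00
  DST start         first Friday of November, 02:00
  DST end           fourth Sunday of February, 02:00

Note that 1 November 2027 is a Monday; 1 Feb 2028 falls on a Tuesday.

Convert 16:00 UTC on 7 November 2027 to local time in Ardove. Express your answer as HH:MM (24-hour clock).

1 November 2027 is a Monday, so the first Friday is November 5.
1 February 2028 is a Tuesday, so the first Sunday is February 6 and the fourth is February 27.
At the standard offset (UTC+06:00), 16:00 UTC + 6h = 22:00 Ardove standard time.
Daylight saving runs 5 November 2027 – 27 February 2028; the standard-time date in Ardove, 7 November 2027, is inside that window, so Ardove is at UTC+07:00.
16:00 UTC + 7h = 23:00 local.

23:00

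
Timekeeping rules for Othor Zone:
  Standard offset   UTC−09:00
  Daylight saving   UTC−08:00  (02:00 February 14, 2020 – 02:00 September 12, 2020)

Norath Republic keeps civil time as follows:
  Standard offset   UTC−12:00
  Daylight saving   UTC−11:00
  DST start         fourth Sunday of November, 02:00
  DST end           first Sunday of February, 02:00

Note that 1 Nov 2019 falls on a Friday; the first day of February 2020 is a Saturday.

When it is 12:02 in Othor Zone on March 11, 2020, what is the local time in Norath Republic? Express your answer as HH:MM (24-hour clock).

08:02

Daylight saving runs 14 February – 12 September; March 11, 2020 is inside that window, so Othor Zone is at UTC−08:00.
12:02 Othor Zone + 8h = 20:02 UTC.
1 November 2019 is a Friday, so the first Sunday is November 3 and the fourth is November 24.
1 February 2020 is a Saturday, so the first Sunday is February 2.
At the standard offset (UTC−12:00), 20:02 UTC − 12h = 08:02 Norath Republic standard time.
Daylight saving runs 24 November 2019 – 2 February 2020; the standard-time date in Norath Republic, March 11, 2020, is outside that window, so Norath Republic is on standard time at UTC−12:00.
20:02 UTC − 12h = 08:02 Norath Republic.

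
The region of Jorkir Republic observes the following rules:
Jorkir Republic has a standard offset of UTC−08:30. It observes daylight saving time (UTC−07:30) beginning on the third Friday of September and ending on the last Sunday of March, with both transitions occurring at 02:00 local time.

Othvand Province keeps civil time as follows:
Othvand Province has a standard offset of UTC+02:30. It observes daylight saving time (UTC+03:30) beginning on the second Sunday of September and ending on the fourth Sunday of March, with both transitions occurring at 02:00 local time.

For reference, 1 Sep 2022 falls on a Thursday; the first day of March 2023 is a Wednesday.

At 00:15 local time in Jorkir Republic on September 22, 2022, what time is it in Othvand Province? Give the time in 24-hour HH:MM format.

1 September 2022 is a Thursday, so the first Friday is September 2 and the third is September 16.
1 March 2023 is a Wednesday, so Sundays fall on 5, 12, 19, 26; the last is March 26.
September 22, 2022 falls between 16 September 2022 and 26 March 2023, so daylight saving is in effect and Jorkir Republic is at UTC−07:30.
00:15 Jorkir Republic + 7h30m = 07:45 UTC.
1 September 2022 is a Thursday, so the first Sunday is September 4 and the second is September 11.
1 March 2023 is a Wednesday, so the first Sunday is March 5 and the fourth is March 26.
At the standard offset (UTC+02:30), 07:45 UTC + 2h30m = 10:15 Othvand Province standard time.
Daylight saving runs 11 September 2022 – 26 March 2023; the standard-time date in Othvand Province, September 22, 2022, is inside that window, so Othvand Province is at UTC+03:30.
07:45 UTC + 3h30m = 11:15 Othvand Province.

11:15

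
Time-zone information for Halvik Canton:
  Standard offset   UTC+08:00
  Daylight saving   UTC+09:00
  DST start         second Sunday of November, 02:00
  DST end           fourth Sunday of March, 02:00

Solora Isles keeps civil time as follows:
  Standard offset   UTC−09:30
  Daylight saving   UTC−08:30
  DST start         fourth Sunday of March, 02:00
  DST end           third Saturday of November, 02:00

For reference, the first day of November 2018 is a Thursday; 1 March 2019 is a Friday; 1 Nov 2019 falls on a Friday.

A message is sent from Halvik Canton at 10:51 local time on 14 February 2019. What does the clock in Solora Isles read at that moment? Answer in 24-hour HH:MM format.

1 November 2018 is a Thursday, so the first Sunday is November 4 and the second is November 11.
1 March 2019 is a Friday, so the first Sunday is March 3 and the fourth is March 24.
14 February 2019 falls between 11 November 2018 and 24 March 2019, so daylight saving is in effect and Halvik Canton is at UTC+09:00.
10:51 Halvik Canton − 9h = 01:51 UTC.
1 March 2019 is a Friday, so the first Sunday is March 3 and the fourth is March 24.
1 November 2019 is a Friday, so the first Saturday is November 2 and the third is November 16.
At the standard offset (UTC−09:30), 01:51 UTC − 9h30m = 16:21 Solora Isles standard time (rolling into the previous day, 13 February 2019).
Daylight saving runs 24 March – 16 November; the standard-time date in Solora Isles, 13 February 2019, is outside that window, so Solora Isles is on standard time at UTC−09:30.
01:51 UTC − 9h30m = 16:21 Solora Isles (rolling into the previous day, 13 February 2019).

16:21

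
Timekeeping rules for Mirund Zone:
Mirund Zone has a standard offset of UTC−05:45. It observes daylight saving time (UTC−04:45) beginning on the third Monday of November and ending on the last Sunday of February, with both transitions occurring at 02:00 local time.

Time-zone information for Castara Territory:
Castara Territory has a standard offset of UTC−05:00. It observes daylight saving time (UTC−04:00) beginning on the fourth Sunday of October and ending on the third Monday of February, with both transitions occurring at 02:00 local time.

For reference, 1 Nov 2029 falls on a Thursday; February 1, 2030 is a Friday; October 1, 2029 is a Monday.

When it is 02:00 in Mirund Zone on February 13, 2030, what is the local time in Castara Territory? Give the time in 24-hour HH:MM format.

02:45

1 November 2029 is a Thursday, so the first Monday is November 5 and the third is November 19.
1 February 2030 is a Friday, so Sundays fall on 3, 10, 17, 24; the last is February 24.
February 13, 2030 lies within the daylight-saving period (19 November 2029 – 24 February 2030), so Mirund Zone is on daylight time, UTC−04:45.
02:00 Mirund Zone + 4h45m = 06:45 UTC.
1 October 2029 is a Monday, so the first Sunday is October 7 and the fourth is October 28.
1 February 2030 is a Friday, so the first Monday is February 4 and the third is February 18.
At the standard offset (UTC−05:00), 06:45 UTC − 5h = 01:45 Castara Territory standard time.
The standard-time date in Castara Territory, February 13, 2030, lies within the daylight-saving period (28 October 2029 – 18 February 2030), so Castara Territory is on daylight time, UTC−04:00.
06:45 UTC − 4h = 02:45 Castara Territory.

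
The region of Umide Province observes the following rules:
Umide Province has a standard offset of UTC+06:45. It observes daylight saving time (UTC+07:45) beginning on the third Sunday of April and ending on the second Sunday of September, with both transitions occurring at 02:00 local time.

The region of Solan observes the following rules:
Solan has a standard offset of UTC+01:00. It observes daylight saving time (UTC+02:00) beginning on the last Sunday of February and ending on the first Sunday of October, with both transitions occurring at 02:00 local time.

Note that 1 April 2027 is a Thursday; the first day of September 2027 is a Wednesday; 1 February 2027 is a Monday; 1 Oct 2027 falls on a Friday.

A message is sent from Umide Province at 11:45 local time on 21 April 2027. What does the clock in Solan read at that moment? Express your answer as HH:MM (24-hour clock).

1 April 2027 is a Thursday, so the first Sunday is April 4 and the third is April 18.
1 September 2027 is a Wednesday, so the first Sunday is September 5 and the second is September 12.
Daylight saving runs 18 April – 12 September; 21 April 2027 is inside that window, so Umide Province is at UTC+07:45.
11:45 Umide Province − 7h45m = 04:00 UTC.
1 February 2027 is a Monday, so Sundays fall on 7, 14, 21, 28; the last is February 28.
1 October 2027 is a Friday, so the first Sunday is October 3.
At the standard offset (UTC+01:00), 04:00 UTC + 1h = 05:00 Solan standard time.
The standard-time date in Solan, 21 April 2027, lies within the daylight-saving period (28 February – 3 October), so Solan is on daylight time, UTC+02:00.
04:00 UTC + 2h = 06:00 Solan.

06:00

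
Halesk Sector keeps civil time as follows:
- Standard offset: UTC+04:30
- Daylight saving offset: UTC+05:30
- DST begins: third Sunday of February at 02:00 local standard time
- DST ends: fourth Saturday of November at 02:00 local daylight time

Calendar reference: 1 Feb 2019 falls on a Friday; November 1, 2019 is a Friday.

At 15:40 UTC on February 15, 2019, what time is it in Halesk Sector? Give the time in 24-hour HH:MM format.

20:10

1 February 2019 is a Friday, so the first Sunday is February 3 and the third is February 17.
1 November 2019 is a Friday, so the first Saturday is November 2 and the fourth is November 23.
At the standard offset (UTC+04:30), 15:40 UTC + 4h30m = 20:10 Halesk Sector standard time.
Daylight saving runs 17 February – 23 November; the standard-time date in Halesk Sector, February 15, 2019, is outside that window, so Halesk Sector is on standard time at UTC+04:30.
15:40 UTC + 4h30m = 20:10 local.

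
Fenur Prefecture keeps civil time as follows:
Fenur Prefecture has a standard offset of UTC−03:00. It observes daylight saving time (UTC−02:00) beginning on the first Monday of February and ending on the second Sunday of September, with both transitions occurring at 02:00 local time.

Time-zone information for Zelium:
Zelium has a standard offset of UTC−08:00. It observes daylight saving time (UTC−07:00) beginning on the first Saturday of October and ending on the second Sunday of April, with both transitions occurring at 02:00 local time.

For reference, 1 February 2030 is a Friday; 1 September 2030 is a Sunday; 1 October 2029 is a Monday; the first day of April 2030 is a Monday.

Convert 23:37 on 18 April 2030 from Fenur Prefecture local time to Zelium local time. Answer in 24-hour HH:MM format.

17:37

1 February 2030 is a Friday, so the first Monday is February 4.
1 September 2030 is a Sunday, so the first Sunday is September 1 and the second is September 8.
18 April 2030 falls between 4 February and 8 September, so daylight saving is in effect and Fenur Prefecture is at UTC−02:00.
23:37 Fenur Prefecture + 2h = 01:37 UTC (rolling into the next day, 19 April 2030).
1 October 2029 is a Monday, so the first Saturday is October 6.
1 April 2030 is a Monday, so the first Sunday is April 7 and the second is April 14.
At the standard offset (UTC−08:00), 01:37 UTC − 8h = 17:37 Zelium standard time (rolling into the previous day, 18 April 2030).
Daylight saving runs 6 October 2029 – 14 April 2030; the standard-time date in Zelium, 18 April 2030, is outside that window, so Zelium is on standard time at UTC−08:00.
01:37 UTC − 8h = 17:37 Zelium (rolling into the previous day, 18 April 2030).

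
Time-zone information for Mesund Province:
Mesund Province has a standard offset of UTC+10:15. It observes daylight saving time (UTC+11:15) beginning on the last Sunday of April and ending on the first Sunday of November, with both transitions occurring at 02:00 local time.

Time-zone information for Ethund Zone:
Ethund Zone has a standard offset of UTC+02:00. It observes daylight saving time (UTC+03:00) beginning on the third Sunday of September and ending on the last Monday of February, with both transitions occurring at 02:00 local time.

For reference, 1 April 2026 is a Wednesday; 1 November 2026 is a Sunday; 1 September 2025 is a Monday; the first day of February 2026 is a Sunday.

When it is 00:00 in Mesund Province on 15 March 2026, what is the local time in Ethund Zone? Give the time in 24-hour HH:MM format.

15:45

1 April 2026 is a Wednesday, so Sundays fall on 5, 12, 19, 26; the last is April 26.
1 November 2026 is a Sunday, so the first Sunday is November 1.
15 March 2026 does not fall between 26 April and 1 November, so daylight saving is not in effect and Mesund Province is at UTC+10:15.
00:00 Mesund Province − 10h15m = 13:45 UTC (rolling into the previous day, 14 March 2026).
1 September 2025 is a Monday, so the first Sunday is September 7 and the third is September 21.
1 February 2026 is a Sunday, so Mondays fall on 2, 9, 16, 23; the last is February 23.
At the standard offset (UTC+02:00), 13:45 UTC + 2h = 15:45 Ethund Zone standard time.
The standard-time date in Ethund Zone, 14 March 2026, does not fall between 21 September 2025 and 23 February 2026, so daylight saving is not in effect and Ethund Zone is at UTC+02:00.
13:45 UTC + 2h = 15:45 Ethund Zone.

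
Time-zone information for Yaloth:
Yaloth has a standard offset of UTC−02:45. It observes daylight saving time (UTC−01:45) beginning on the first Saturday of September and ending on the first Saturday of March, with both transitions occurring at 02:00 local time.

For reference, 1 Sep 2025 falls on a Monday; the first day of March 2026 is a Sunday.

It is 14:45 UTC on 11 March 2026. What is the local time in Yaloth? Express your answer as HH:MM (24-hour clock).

12:00

1 September 2025 is a Monday, so the first Saturday is September 6.
1 March 2026 is a Sunday, so the first Saturday is March 7.
At the standard offset (UTC−02:45), 14:45 UTC − 2h45m = 12:00 Yaloth standard time.
The standard-time date in Yaloth, 11 March 2026, does not fall between 6 September 2025 and 7 March 2026, so daylight saving is not in effect and Yaloth is at UTC−02:45.
14:45 UTC − 2h45m = 12:00 local.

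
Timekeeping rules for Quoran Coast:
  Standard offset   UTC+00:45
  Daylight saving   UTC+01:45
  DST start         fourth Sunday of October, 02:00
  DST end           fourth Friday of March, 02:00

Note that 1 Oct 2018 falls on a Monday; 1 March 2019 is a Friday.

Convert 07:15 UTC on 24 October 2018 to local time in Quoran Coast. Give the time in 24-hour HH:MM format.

08:00

1 October 2018 is a Monday, so the first Sunday is October 7 and the fourth is October 28.
1 March 2019 is a Friday, so the first Friday is March 1 and the fourth is March 22.
At the standard offset (UTC+00:45), 07:15 UTC + 0h45m = 08:00 Quoran Coast standard time.
The standard-time date in Quoran Coast, 24 October 2018, does not fall between 28 October 2018 and 22 March 2019, so daylight saving is not in effect and Quoran Coast is at UTC+00:45.
07:15 UTC + 0h45m = 08:00 local.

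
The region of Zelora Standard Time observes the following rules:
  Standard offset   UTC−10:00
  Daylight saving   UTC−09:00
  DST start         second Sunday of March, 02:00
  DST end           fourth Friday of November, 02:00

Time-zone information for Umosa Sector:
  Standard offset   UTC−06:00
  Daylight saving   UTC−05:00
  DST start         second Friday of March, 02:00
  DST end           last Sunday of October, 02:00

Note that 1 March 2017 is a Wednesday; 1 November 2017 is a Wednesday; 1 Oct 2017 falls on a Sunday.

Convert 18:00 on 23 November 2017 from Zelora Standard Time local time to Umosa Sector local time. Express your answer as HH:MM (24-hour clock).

21:00

1 March 2017 is a Wednesday, so the first Sunday is March 5 and the second is March 12.
1 November 2017 is a Wednesday, so the first Friday is November 3 and the fourth is November 24.
23 November 2017 falls between 12 March and 24 November, so daylight saving is in effect and Zelora Standard Time is at UTC−09:00.
18:00 Zelora Standard Time + 9h = 03:00 UTC (rolling into the next day, 24 November 2017).
1 March 2017 is a Wednesday, so the first Friday is March 3 and the second is March 10.
1 October 2017 is a Sunday, so Sundays fall on 1, 8, 15, 22, 29; the last is October 29.
At the standard offset (UTC−06:00), 03:00 UTC − 6h = 21:00 Umosa Sector standard time (rolling into the previous day, 23 November 2017).
The standard-time date in Umosa Sector, 23 November 2017, is outside the daylight-saving period (10 March – 29 October), so Umosa Sector is on standard time, UTC−06:00.
03:00 UTC − 6h = 21:00 Umosa Sector (rolling into the previous day, 23 November 2017).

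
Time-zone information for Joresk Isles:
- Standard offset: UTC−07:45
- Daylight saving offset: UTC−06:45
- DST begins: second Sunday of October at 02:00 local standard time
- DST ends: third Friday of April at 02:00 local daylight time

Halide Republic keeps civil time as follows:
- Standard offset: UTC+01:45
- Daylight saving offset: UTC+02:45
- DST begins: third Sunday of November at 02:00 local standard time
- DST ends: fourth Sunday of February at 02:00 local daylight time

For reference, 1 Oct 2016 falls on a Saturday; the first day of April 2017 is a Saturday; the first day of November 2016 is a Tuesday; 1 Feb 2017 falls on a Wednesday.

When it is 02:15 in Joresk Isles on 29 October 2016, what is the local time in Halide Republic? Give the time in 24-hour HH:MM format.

10:45

1 October 2016 is a Saturday, so the first Sunday is October 2 and the second is October 9.
1 April 2017 is a Saturday, so the first Friday is April 7 and the third is April 21.
29 October 2016 lies within the daylight-saving period (9 October 2016 – 21 April 2017), so Joresk Isles is on daylight time, UTC−06:45.
02:15 Joresk Isles + 6h45m = 09:00 UTC.
1 November 2016 is a Tuesday, so the first Sunday is November 6 and the third is November 20.
1 February 2017 is a Wednesday, so the first Sunday is February 5 and the fourth is February 26.
At the standard offset (UTC+01:45), 09:00 UTC + 1h45m = 10:45 Halide Republic standard time.
Daylight saving runs 20 November 2016 – 26 February 2017; the standard-time date in Halide Republic, 29 October 2016, is outside that window, so Halide Republic is on standard time at UTC+01:45.
09:00 UTC + 1h45m = 10:45 Halide Republic.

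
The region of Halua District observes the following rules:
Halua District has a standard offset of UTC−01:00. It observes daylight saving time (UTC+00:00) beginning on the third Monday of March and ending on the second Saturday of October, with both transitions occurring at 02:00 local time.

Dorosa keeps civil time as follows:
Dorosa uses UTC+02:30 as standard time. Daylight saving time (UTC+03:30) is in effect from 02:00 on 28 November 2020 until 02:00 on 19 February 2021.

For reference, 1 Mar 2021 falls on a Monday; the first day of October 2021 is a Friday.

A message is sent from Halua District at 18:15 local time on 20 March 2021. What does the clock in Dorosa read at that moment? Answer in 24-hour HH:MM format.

1 March 2021 is a Monday, so the first Monday is March 1 and the third is March 15.
1 October 2021 is a Friday, so the first Saturday is October 2 and the second is October 9.
20 March 2021 falls between 15 March and 9 October, so daylight saving is in effect and Halua District is at UTC+00:00.
18:15 Halua District − 0h = 18:15 UTC.
At the standard offset (UTC+02:30), 18:15 UTC + 2h30m = 20:45 Dorosa standard time.
Daylight saving runs 28 November 2020 – 19 February 2021; the standard-time date in Dorosa, 20 March 2021, is outside that window, so Dorosa is on standard time at UTC+02:30.
18:15 UTC + 2h30m = 20:45 Dorosa.

20:45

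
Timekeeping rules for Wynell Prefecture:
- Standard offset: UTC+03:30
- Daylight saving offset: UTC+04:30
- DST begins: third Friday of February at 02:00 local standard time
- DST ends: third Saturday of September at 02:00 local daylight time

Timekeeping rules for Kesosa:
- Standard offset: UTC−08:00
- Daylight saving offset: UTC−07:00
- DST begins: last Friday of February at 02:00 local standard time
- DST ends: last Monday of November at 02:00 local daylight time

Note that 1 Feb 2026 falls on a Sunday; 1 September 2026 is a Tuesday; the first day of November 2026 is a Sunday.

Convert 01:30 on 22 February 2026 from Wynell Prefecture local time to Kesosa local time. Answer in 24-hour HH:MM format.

13:00

1 February 2026 is a Sunday, so the first Friday is February 6 and the third is February 20.
1 September 2026 is a Tuesday, so the first Saturday is September 5 and the third is September 19.
22 February 2026 falls between 20 February and 19 September, so daylight saving is in effect and Wynell Prefecture is at UTC+04:30.
01:30 Wynell Prefecture − 4h30m = 21:00 UTC (rolling into the previous day, 21 February 2026).
1 February 2026 is a Sunday, so Fridays fall on 6, 13, 20, 27; the last is February 27.
1 November 2026 is a Sunday, so Mondays fall on 2, 9, 16, 23, 30; the last is November 30.
At the standard offset (UTC−08:00), 21:00 UTC − 8h = 13:00 Kesosa standard time.
The standard-time date in Kesosa, 21 February 2026, does not fall between 27 February and 30 November, so daylight saving is not in effect and Kesosa is at UTC−08:00.
21:00 UTC − 8h = 13:00 Kesosa.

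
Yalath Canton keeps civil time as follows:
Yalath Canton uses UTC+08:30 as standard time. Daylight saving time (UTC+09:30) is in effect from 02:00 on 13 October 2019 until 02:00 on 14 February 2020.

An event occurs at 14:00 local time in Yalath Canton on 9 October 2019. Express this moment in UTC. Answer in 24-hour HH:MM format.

05:30

9 October 2019 does not fall between 13 October 2019 and 14 February 2020, so daylight saving is not in effect and Yalath Canton is at UTC+08:30.
14:00 local − 8h30m = 05:30 UTC.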